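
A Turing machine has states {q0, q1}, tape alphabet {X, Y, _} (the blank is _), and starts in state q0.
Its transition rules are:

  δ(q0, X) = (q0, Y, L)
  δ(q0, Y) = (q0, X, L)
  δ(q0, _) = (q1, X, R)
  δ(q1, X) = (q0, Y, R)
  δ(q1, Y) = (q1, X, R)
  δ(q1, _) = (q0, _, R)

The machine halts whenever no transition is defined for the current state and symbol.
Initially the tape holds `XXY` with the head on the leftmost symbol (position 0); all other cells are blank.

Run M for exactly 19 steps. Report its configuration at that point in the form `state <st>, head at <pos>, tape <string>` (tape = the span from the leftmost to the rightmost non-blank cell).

state q1, head at -1, tape XXYYXY

state=q0 head=0 tape=___[X]XY   (q0,X)→(q0,Y,L)
state=q0 head=-1 tape=__[_]YXY   (q0,_)→(q1,X,R)
state=q1 head=0 tape=__X[Y]XY   (q1,Y)→(q1,X,R)
state=q1 head=1 tape=__XX[X]Y   (q1,X)→(q0,Y,R)
state=q0 head=2 tape=__XXY[Y]   (q0,Y)→(q0,X,L)
state=q0 head=1 tape=__XX[Y]X   (q0,Y)→(q0,X,L)
state=q0 head=0 tape=__X[X]XX   (q0,X)→(q0,Y,L)
state=q0 head=-1 tape=__[X]YXX   (q0,X)→(q0,Y,L)
state=q0 head=-2 tape=_[_]YYXX   (q0,_)→(q1,X,R)
state=q1 head=-1 tape=_X[Y]YXX   (q1,Y)→(q1,X,R)
state=q1 head=0 tape=_XX[Y]XX   (q1,Y)→(q1,X,R)
state=q1 head=1 tape=_XXX[X]X   (q1,X)→(q0,Y,R)
state=q0 head=2 tape=_XXXY[X]   (q0,X)→(q0,Y,L)
state=q0 head=1 tape=_XXX[Y]Y   (q0,Y)→(q0,X,L)
state=q0 head=0 tape=_XX[X]XY   (q0,X)→(q0,Y,L)
state=q0 head=-1 tape=_X[X]YXY   (q0,X)→(q0,Y,L)
state=q0 head=-2 tape=_[X]YYXY   (q0,X)→(q0,Y,L)
state=q0 head=-3 tape=[_]YYYXY   (q0,_)→(q1,X,R)
state=q1 head=-2 tape=X[Y]YYXY   (q1,Y)→(q1,X,R)
state=q1 head=-1 tape=XX[Y]YXY
After 19 steps: state q1, head at -1, tape XXYYXY.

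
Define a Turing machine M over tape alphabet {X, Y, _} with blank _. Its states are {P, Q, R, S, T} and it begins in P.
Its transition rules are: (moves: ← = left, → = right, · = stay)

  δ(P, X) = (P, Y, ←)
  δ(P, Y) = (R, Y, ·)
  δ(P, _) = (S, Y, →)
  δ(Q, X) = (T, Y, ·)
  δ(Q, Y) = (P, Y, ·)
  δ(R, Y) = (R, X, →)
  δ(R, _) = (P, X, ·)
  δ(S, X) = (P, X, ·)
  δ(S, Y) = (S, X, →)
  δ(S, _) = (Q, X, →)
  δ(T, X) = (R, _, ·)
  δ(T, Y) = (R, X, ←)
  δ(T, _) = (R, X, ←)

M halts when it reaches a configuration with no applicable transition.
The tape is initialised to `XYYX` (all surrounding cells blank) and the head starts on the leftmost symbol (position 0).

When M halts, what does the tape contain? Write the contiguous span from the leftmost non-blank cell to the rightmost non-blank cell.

YXXXXXXX

state=P head=0 tape=__[X]YYX___   (P,X)→(P,Y,←)
state=P head=-1 tape=_[_]YYYX___   (P,_)→(S,Y,→)
state=S head=0 tape=_Y[Y]YYX___   (S,Y)→(S,X,→)
state=S head=1 tape=_YX[Y]YX___   (S,Y)→(S,X,→)
state=S head=2 tape=_YXX[Y]X___   (S,Y)→(S,X,→)
state=S head=3 tape=_YXXX[X]___   (S,X)→(P,X,·)
state=P head=3 tape=_YXXX[X]___   (P,X)→(P,Y,←)
state=P head=2 tape=_YXX[X]Y___   (P,X)→(P,Y,←)
state=P head=1 tape=_YX[X]YY___   (P,X)→(P,Y,←)
state=P head=0 tape=_Y[X]YYY___   (P,X)→(P,Y,←)
state=P head=-1 tape=_[Y]YYYY___   (P,Y)→(R,Y,·)
state=R head=-1 tape=_[Y]YYYY___   (R,Y)→(R,X,→)
state=R head=0 tape=_X[Y]YYY___   (R,Y)→(R,X,→)
state=R head=1 tape=_XX[Y]YY___   (R,Y)→(R,X,→)
state=R head=2 tape=_XXX[Y]Y___   (R,Y)→(R,X,→)
state=R head=3 tape=_XXXX[Y]___   (R,Y)→(R,X,→)
state=R head=4 tape=_XXXXX[_]__   (R,_)→(P,X,·)
state=P head=4 tape=_XXXXX[X]__   (P,X)→(P,Y,←)
state=P head=3 tape=_XXXX[X]Y__   (P,X)→(P,Y,←)
state=P head=2 tape=_XXX[X]YY__   (P,X)→(P,Y,←)
state=P head=1 tape=_XX[X]YYY__   (P,X)→(P,Y,←)
state=P head=0 tape=_X[X]YYYY__   (P,X)→(P,Y,←)
state=P head=-1 tape=_[X]YYYYY__   (P,X)→(P,Y,←)
state=P head=-2 tape=[_]YYYYYY__   (P,_)→(S,Y,→)
state=S head=-1 tape=Y[Y]YYYYY__   (S,Y)→(S,X,→)
state=S head=0 tape=YX[Y]YYYY__   (S,Y)→(S,X,→)
state=S head=1 tape=YXX[Y]YYY__   (S,Y)→(S,X,→)
state=S head=2 tape=YXXX[Y]YY__   (S,Y)→(S,X,→)
state=S head=3 tape=YXXXX[Y]Y__   (S,Y)→(S,X,→)
state=S head=4 tape=YXXXXX[Y]__   (S,Y)→(S,X,→)
state=S head=5 tape=YXXXXXX[_]_   (S,_)→(Q,X,→)
state=Q head=6 tape=YXXXXXXX[_]
The non-blank tape span at halt is YXXXXXXX.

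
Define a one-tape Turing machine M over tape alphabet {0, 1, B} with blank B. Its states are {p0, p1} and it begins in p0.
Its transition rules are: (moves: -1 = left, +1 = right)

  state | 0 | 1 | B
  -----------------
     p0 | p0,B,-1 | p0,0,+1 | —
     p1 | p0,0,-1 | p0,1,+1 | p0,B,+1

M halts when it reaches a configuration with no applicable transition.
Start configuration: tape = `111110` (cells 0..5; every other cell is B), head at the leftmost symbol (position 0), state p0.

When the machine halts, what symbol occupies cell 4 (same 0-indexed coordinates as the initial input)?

state=p0 head=0 tape=B[1]11110   (p0,1)→(p0,0,+1)
state=p0 head=1 tape=B0[1]1110   (p0,1)→(p0,0,+1)
state=p0 head=2 tape=B00[1]110   (p0,1)→(p0,0,+1)
state=p0 head=3 tape=B000[1]10   (p0,1)→(p0,0,+1)
state=p0 head=4 tape=B0000[1]0   (p0,1)→(p0,0,+1)
state=p0 head=5 tape=B00000[0]   (p0,0)→(p0,B,-1)
state=p0 head=4 tape=B0000[0]B   (p0,0)→(p0,B,-1)
state=p0 head=3 tape=B000[0]BB   (p0,0)→(p0,B,-1)
state=p0 head=2 tape=B00[0]BBB   (p0,0)→(p0,B,-1)
state=p0 head=1 tape=B0[0]BBBB   (p0,0)→(p0,B,-1)
state=p0 head=0 tape=B[0]BBBBB   (p0,0)→(p0,B,-1)
state=p0 head=-1 tape=[B]BBBBBB
Cell 4 holds B when M halts.

B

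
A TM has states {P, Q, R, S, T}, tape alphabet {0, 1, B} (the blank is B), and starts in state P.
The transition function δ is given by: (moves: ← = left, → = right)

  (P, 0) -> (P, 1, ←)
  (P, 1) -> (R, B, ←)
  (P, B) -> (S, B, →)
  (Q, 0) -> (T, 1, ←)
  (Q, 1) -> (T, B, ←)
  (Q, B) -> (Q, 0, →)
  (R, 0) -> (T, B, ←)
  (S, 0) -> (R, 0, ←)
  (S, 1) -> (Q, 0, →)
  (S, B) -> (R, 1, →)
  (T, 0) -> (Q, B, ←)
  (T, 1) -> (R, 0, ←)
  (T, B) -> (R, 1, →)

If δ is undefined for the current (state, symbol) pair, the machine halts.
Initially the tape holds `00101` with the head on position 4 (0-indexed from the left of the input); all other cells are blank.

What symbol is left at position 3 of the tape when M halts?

P | BBB0010[1]   read 1 → write B, move ←, go to R
R | BBB001[0]B   read 0 → write B, move ←, go to T
T | BBB00[1]BB   read 1 → write 0, move ←, go to R
R | BBB0[0]0BB   read 0 → write B, move ←, go to T
T | BBB[0]B0BB   read 0 → write B, move ←, go to Q
Q | BB[B]BB0BB   read B → write 0, move →, go to Q
Q | BB0[B]B0BB   read B → write 0, move →, go to Q
Q | BB00[B]0BB   read B → write 0, move →, go to Q
Q | BB000[0]BB   read 0 → write 1, move ←, go to T
T | BB00[0]1BB   read 0 → write B, move ←, go to Q
Q | BB0[0]B1BB   read 0 → write 1, move ←, go to T
T | BB[0]1B1BB   read 0 → write B, move ←, go to Q
Q | B[B]B1B1BB   read B → write 0, move →, go to Q
Q | B0[B]1B1BB   read B → write 0, move →, go to Q
Q | B00[1]B1BB   read 1 → write B, move ←, go to T
T | B0[0]BB1BB   read 0 → write B, move ←, go to Q
Q | B[0]BBB1BB   read 0 → write 1, move ←, go to T
T | [B]1BBB1BB   read B → write 1, move →, go to R
R | 1[1]BBB1BB
Cell 3 holds B when M halts.

B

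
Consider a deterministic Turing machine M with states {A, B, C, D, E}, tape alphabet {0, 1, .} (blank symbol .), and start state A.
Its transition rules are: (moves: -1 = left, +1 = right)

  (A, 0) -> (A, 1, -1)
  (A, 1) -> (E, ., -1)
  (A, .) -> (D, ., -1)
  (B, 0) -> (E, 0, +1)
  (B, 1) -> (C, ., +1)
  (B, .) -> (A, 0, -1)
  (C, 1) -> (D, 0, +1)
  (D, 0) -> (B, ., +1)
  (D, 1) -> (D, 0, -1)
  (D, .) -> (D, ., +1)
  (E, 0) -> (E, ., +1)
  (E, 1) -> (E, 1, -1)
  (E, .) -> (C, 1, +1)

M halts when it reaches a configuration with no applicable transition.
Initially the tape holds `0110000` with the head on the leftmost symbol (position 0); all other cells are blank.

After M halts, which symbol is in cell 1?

A | ..[0]110000..   read 0 → write 1, move -1, go to A
A | .[.]1110000..   read . → write ., move -1, go to D
D | [.].1110000..   read . → write ., move +1, go to D
D | .[.]1110000..   read . → write ., move +1, go to D
D | ..[1]110000..   read 1 → write 0, move -1, go to D
D | .[.]0110000..   read . → write ., move +1, go to D
D | ..[0]110000..   read 0 → write ., move +1, go to B
B | ...[1]10000..   read 1 → write ., move +1, go to C
C | ....[1]0000..   read 1 → write 0, move +1, go to D
D | ....0[0]000..   read 0 → write ., move +1, go to B
B | ....0.[0]00..   read 0 → write 0, move +1, go to E
E | ....0.0[0]0..   read 0 → write ., move +1, go to E
E | ....0.0.[0]..   read 0 → write ., move +1, go to E
E | ....0.0..[.].   read . → write 1, move +1, go to C
C | ....0.0..1[.]
Cell 1 holds . when M halts.

.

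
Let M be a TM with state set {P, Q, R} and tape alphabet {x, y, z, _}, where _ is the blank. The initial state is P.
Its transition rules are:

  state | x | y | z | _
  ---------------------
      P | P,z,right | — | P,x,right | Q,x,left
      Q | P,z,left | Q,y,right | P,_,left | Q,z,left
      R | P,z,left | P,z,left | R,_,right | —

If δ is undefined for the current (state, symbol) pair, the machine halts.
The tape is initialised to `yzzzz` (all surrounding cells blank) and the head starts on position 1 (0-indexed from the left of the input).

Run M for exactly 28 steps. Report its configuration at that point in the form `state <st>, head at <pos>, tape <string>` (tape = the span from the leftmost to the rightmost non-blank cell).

P | y[z]zzz___   read z → write x, move right, go to P
P | yx[z]zz___   read z → write x, move right, go to P
P | yxx[z]z___   read z → write x, move right, go to P
P | yxxx[z]___   read z → write x, move right, go to P
P | yxxxx[_]__   read _ → write x, move left, go to Q
Q | yxxx[x]x__   read x → write z, move left, go to P
P | yxx[x]zx__   read x → write z, move right, go to P
P | yxxz[z]x__   read z → write x, move right, go to P
P | yxxzx[x]__   read x → write z, move right, go to P
P | yxxzxz[_]_   read _ → write x, move left, go to Q
Q | yxxzx[z]x_   read z → write _, move left, go to P
P | yxxz[x]_x_   read x → write z, move right, go to P
P | yxxzz[_]x_   read _ → write x, move left, go to Q
Q | yxxz[z]xx_   read z → write _, move left, go to P
P | yxx[z]_xx_   read z → write x, move right, go to P
P | yxxx[_]xx_   read _ → write x, move left, go to Q
Q | yxx[x]xxx_   read x → write z, move left, go to P
P | yx[x]zxxx_   read x → write z, move right, go to P
P | yxz[z]xxx_   read z → write x, move right, go to P
P | yxzx[x]xx_   read x → write z, move right, go to P
P | yxzxz[x]x_   read x → write z, move right, go to P
P | yxzxzz[x]_   read x → write z, move right, go to P
P | yxzxzzz[_]   read _ → write x, move left, go to Q
Q | yxzxzz[z]x   read z → write _, move left, go to P
P | yxzxz[z]_x   read z → write x, move right, go to P
P | yxzxzx[_]x   read _ → write x, move left, go to Q
Q | yxzxz[x]xx   read x → write z, move left, go to P
P | yxzx[z]zxx   read z → write x, move right, go to P
P | yxzxx[z]xx
After 28 steps: state P, head at 5, tape yxzxxzxx.

state P, head at 5, tape yxzxxzxx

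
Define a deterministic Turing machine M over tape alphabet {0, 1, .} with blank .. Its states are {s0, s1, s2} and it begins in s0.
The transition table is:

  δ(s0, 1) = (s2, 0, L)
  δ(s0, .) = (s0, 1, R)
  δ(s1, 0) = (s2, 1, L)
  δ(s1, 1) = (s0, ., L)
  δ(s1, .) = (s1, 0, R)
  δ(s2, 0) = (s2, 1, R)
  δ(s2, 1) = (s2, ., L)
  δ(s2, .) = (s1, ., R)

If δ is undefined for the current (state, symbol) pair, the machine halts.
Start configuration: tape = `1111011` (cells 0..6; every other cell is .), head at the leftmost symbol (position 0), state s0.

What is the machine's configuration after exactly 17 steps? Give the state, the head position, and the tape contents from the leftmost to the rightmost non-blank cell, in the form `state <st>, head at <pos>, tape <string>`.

state s2, head at -1, tape 0..11011

s0 | ..[1]111011   read 1 → write 0, move L, go to s2
s2 | .[.]0111011   read . → write ., move R, go to s1
s1 | ..[0]111011   read 0 → write 1, move L, go to s2
s2 | .[.]1111011   read . → write ., move R, go to s1
s1 | ..[1]111011   read 1 → write ., move L, go to s0
s0 | .[.].111011   read . → write 1, move R, go to s0
s0 | .1[.]111011   read . → write 1, move R, go to s0
s0 | .11[1]11011   read 1 → write 0, move L, go to s2
s2 | .1[1]011011   read 1 → write ., move L, go to s2
s2 | .[1].011011   read 1 → write ., move L, go to s2
s2 | [.]..011011   read . → write ., move R, go to s1
s1 | .[.].011011   read . → write 0, move R, go to s1
s1 | .0[.]011011   read . → write 0, move R, go to s1
s1 | .00[0]11011   read 0 → write 1, move L, go to s2
s2 | .0[0]111011   read 0 → write 1, move R, go to s2
s2 | .01[1]11011   read 1 → write ., move L, go to s2
s2 | .0[1].11011   read 1 → write ., move L, go to s2
s2 | .[0]..11011
After 17 steps: state s2, head at -1, tape 0..11011.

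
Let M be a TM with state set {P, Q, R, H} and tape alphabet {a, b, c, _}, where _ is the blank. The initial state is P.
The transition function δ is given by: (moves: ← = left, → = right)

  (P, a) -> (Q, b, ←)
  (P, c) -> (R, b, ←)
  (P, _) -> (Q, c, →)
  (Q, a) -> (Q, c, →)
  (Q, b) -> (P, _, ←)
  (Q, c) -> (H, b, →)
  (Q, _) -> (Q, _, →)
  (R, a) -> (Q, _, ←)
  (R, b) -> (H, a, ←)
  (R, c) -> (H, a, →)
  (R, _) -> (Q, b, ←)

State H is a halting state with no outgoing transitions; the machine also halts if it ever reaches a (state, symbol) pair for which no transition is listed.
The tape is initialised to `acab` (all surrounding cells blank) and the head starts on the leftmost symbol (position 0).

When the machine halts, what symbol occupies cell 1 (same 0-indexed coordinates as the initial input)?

state=P head=0 tape=_[a]cab   (P,a)→(Q,b,←)
state=Q head=-1 tape=[_]bcab   (Q,_)→(Q,_,→)
state=Q head=0 tape=_[b]cab   (Q,b)→(P,_,←)
state=P head=-1 tape=[_]_cab   (P,_)→(Q,c,→)
state=Q head=0 tape=c[_]cab   (Q,_)→(Q,_,→)
state=Q head=1 tape=c_[c]ab   (Q,c)→(H,b,→)
state=H head=2 tape=c_b[a]b
Cell 1 holds b when M halts.

b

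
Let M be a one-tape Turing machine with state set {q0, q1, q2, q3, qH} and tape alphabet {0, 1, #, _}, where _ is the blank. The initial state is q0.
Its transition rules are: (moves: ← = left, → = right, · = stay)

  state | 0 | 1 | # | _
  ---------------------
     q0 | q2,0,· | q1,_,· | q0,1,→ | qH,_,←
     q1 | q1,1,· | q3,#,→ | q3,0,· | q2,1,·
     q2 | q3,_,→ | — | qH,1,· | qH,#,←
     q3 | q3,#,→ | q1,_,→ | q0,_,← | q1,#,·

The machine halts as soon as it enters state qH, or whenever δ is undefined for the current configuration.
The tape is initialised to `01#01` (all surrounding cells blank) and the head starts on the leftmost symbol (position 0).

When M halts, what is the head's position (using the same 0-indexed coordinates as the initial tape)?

5

state=q0 head=0 tape=[0]1#01_   (q0,0)→(q2,0,·)
state=q2 head=0 tape=[0]1#01_   (q2,0)→(q3,_,→)
state=q3 head=1 tape=_[1]#01_   (q3,1)→(q1,_,→)
state=q1 head=2 tape=__[#]01_   (q1,#)→(q3,0,·)
state=q3 head=2 tape=__[0]01_   (q3,0)→(q3,#,→)
state=q3 head=3 tape=__#[0]1_   (q3,0)→(q3,#,→)
state=q3 head=4 tape=__##[1]_   (q3,1)→(q1,_,→)
state=q1 head=5 tape=__##_[_]   (q1,_)→(q2,1,·)
state=q2 head=5 tape=__##_[1]
At halt the head is at cell 5.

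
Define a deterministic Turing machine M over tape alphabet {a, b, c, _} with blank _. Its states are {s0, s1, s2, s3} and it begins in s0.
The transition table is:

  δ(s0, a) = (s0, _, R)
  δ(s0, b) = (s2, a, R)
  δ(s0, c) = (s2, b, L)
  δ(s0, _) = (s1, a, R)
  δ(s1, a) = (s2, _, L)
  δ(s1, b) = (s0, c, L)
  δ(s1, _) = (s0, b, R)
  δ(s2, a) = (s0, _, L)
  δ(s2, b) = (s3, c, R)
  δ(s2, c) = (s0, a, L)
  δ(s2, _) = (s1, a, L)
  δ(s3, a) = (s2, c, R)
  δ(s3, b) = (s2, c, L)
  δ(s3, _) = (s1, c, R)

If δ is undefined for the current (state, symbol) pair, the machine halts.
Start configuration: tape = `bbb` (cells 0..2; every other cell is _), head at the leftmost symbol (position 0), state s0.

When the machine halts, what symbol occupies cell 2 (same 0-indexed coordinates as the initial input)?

_

state=s0 head=0 tape=_[b]bb_   (s0,b)→(s2,a,R)
state=s2 head=1 tape=_a[b]b_   (s2,b)→(s3,c,R)
state=s3 head=2 tape=_ac[b]_   (s3,b)→(s2,c,L)
state=s2 head=1 tape=_a[c]c_   (s2,c)→(s0,a,L)
state=s0 head=0 tape=_[a]ac_   (s0,a)→(s0,_,R)
state=s0 head=1 tape=__[a]c_   (s0,a)→(s0,_,R)
state=s0 head=2 tape=___[c]_   (s0,c)→(s2,b,L)
state=s2 head=1 tape=__[_]b_   (s2,_)→(s1,a,L)
state=s1 head=0 tape=_[_]ab_   (s1,_)→(s0,b,R)
state=s0 head=1 tape=_b[a]b_   (s0,a)→(s0,_,R)
state=s0 head=2 tape=_b_[b]_   (s0,b)→(s2,a,R)
state=s2 head=3 tape=_b_a[_]   (s2,_)→(s1,a,L)
state=s1 head=2 tape=_b_[a]a   (s1,a)→(s2,_,L)
state=s2 head=1 tape=_b[_]_a   (s2,_)→(s1,a,L)
state=s1 head=0 tape=_[b]a_a   (s1,b)→(s0,c,L)
state=s0 head=-1 tape=[_]ca_a   (s0,_)→(s1,a,R)
state=s1 head=0 tape=a[c]a_a
Cell 2 holds _ when M halts.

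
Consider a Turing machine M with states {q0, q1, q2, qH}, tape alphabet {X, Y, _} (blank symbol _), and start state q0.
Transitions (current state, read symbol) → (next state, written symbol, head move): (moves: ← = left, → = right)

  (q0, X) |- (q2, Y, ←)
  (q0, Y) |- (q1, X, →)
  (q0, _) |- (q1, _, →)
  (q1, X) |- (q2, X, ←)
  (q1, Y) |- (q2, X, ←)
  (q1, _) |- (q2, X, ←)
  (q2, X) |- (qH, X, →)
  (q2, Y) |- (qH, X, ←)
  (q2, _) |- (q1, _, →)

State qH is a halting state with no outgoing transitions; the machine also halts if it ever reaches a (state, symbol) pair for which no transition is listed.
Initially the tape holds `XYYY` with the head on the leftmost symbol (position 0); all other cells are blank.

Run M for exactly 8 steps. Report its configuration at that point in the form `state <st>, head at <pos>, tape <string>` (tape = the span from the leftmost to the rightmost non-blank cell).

state q1, head at 0, tape XYYY

q0 | _[X]YYY   read X → write Y, move ←, go to q2
q2 | [_]YYYY   read _ → write _, move →, go to q1
q1 | _[Y]YYY   read Y → write X, move ←, go to q2
q2 | [_]XYYY   read _ → write _, move →, go to q1
q1 | _[X]YYY   read X → write X, move ←, go to q2
q2 | [_]XYYY   read _ → write _, move →, go to q1
q1 | _[X]YYY   read X → write X, move ←, go to q2
q2 | [_]XYYY   read _ → write _, move →, go to q1
q1 | _[X]YYY
After 8 steps: state q1, head at 0, tape XYYY.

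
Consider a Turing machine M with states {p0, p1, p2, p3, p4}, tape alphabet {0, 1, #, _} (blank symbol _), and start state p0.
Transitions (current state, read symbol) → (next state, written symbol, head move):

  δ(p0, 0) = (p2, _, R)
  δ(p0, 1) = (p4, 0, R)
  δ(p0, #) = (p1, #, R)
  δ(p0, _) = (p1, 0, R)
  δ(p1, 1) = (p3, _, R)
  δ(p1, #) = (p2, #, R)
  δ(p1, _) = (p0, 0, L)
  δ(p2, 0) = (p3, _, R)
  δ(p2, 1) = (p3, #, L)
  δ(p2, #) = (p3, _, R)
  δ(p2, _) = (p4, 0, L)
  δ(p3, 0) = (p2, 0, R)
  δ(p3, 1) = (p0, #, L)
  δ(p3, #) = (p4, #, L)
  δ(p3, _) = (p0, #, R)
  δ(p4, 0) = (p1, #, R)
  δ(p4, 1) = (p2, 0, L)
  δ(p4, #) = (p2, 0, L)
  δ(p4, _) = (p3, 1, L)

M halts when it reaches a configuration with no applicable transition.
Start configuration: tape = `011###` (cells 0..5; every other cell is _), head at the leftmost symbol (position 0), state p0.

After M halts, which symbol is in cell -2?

0

state=p0 head=0 tape=___[0]11###   (p0,0)→(p2,_,R)
state=p2 head=1 tape=____[1]1###   (p2,1)→(p3,#,L)
state=p3 head=0 tape=___[_]#1###   (p3,_)→(p0,#,R)
state=p0 head=1 tape=___#[#]1###   (p0,#)→(p1,#,R)
state=p1 head=2 tape=___##[1]###   (p1,1)→(p3,_,R)
state=p3 head=3 tape=___##_[#]##   (p3,#)→(p4,#,L)
state=p4 head=2 tape=___##[_]###   (p4,_)→(p3,1,L)
state=p3 head=1 tape=___#[#]1###   (p3,#)→(p4,#,L)
state=p4 head=0 tape=___[#]#1###   (p4,#)→(p2,0,L)
state=p2 head=-1 tape=__[_]0#1###   (p2,_)→(p4,0,L)
state=p4 head=-2 tape=_[_]00#1###   (p4,_)→(p3,1,L)
state=p3 head=-3 tape=[_]100#1###   (p3,_)→(p0,#,R)
state=p0 head=-2 tape=#[1]00#1###   (p0,1)→(p4,0,R)
state=p4 head=-1 tape=#0[0]0#1###   (p4,0)→(p1,#,R)
state=p1 head=0 tape=#0#[0]#1###
Cell -2 holds 0 when M halts.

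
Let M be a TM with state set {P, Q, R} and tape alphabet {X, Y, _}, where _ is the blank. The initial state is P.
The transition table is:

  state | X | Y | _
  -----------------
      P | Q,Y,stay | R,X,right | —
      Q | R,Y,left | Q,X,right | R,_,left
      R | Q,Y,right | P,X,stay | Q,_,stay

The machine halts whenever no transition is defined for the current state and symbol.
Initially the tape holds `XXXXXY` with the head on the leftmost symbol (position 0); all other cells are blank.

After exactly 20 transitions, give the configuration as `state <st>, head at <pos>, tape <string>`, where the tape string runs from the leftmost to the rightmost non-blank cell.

state Q, head at 5, tape YYYYXY

state=P head=0 tape=[X]XXXXY_   (P,X)→(Q,Y,stay)
state=Q head=0 tape=[Y]XXXXY_   (Q,Y)→(Q,X,right)
state=Q head=1 tape=X[X]XXXY_   (Q,X)→(R,Y,left)
state=R head=0 tape=[X]YXXXY_   (R,X)→(Q,Y,right)
state=Q head=1 tape=Y[Y]XXXY_   (Q,Y)→(Q,X,right)
state=Q head=2 tape=YX[X]XXY_   (Q,X)→(R,Y,left)
state=R head=1 tape=Y[X]YXXY_   (R,X)→(Q,Y,right)
state=Q head=2 tape=YY[Y]XXY_   (Q,Y)→(Q,X,right)
state=Q head=3 tape=YYX[X]XY_   (Q,X)→(R,Y,left)
state=R head=2 tape=YY[X]YXY_   (R,X)→(Q,Y,right)
state=Q head=3 tape=YYY[Y]XY_   (Q,Y)→(Q,X,right)
state=Q head=4 tape=YYYX[X]Y_   (Q,X)→(R,Y,left)
state=R head=3 tape=YYY[X]YY_   (R,X)→(Q,Y,right)
state=Q head=4 tape=YYYY[Y]Y_   (Q,Y)→(Q,X,right)
state=Q head=5 tape=YYYYX[Y]_   (Q,Y)→(Q,X,right)
state=Q head=6 tape=YYYYXX[_]   (Q,_)→(R,_,left)
state=R head=5 tape=YYYYX[X]_   (R,X)→(Q,Y,right)
state=Q head=6 tape=YYYYXY[_]   (Q,_)→(R,_,left)
state=R head=5 tape=YYYYX[Y]_   (R,Y)→(P,X,stay)
state=P head=5 tape=YYYYX[X]_   (P,X)→(Q,Y,stay)
state=Q head=5 tape=YYYYX[Y]_
After 20 steps: state Q, head at 5, tape YYYYXY.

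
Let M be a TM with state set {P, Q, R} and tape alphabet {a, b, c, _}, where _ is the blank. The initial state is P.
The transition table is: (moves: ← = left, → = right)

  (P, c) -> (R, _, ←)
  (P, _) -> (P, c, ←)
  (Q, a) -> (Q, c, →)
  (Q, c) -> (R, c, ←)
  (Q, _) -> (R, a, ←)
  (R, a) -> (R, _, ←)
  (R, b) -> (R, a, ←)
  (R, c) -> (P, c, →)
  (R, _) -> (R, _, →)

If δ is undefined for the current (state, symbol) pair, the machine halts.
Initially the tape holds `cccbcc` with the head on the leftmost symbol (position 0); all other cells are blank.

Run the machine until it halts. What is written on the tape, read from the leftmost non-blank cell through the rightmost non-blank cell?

cbcc

state=P head=0 tape=_[c]ccbcc   (P,c)→(R,_,←)
state=R head=-1 tape=[_]_ccbcc   (R,_)→(R,_,→)
state=R head=0 tape=_[_]ccbcc   (R,_)→(R,_,→)
state=R head=1 tape=__[c]cbcc   (R,c)→(P,c,→)
state=P head=2 tape=__c[c]bcc   (P,c)→(R,_,←)
state=R head=1 tape=__[c]_bcc   (R,c)→(P,c,→)
state=P head=2 tape=__c[_]bcc   (P,_)→(P,c,←)
state=P head=1 tape=__[c]cbcc   (P,c)→(R,_,←)
state=R head=0 tape=_[_]_cbcc   (R,_)→(R,_,→)
state=R head=1 tape=__[_]cbcc   (R,_)→(R,_,→)
state=R head=2 tape=___[c]bcc   (R,c)→(P,c,→)
state=P head=3 tape=___c[b]cc
The non-blank tape span at halt is cbcc.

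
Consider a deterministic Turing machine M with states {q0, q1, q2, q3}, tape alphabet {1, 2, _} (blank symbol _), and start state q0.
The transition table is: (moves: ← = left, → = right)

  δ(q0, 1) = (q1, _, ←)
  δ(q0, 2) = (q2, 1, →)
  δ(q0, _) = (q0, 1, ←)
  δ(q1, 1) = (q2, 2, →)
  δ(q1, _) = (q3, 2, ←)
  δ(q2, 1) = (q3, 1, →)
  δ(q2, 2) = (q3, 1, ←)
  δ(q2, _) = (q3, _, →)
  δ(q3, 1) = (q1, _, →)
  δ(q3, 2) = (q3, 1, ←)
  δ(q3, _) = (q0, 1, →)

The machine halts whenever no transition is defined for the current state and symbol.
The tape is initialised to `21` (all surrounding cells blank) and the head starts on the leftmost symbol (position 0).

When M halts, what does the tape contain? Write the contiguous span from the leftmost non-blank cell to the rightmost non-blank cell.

12_1_2_1

state=q0 head=0 tape=[2]1______   (q0,2)→(q2,1,→)
state=q2 head=1 tape=1[1]______   (q2,1)→(q3,1,→)
state=q3 head=2 tape=11[_]_____   (q3,_)→(q0,1,→)
state=q0 head=3 tape=111[_]____   (q0,_)→(q0,1,←)
state=q0 head=2 tape=11[1]1____   (q0,1)→(q1,_,←)
state=q1 head=1 tape=1[1]_1____   (q1,1)→(q2,2,→)
state=q2 head=2 tape=12[_]1____   (q2,_)→(q3,_,→)
state=q3 head=3 tape=12_[1]____   (q3,1)→(q1,_,→)
state=q1 head=4 tape=12__[_]___   (q1,_)→(q3,2,←)
state=q3 head=3 tape=12_[_]2___   (q3,_)→(q0,1,→)
state=q0 head=4 tape=12_1[2]___   (q0,2)→(q2,1,→)
state=q2 head=5 tape=12_11[_]__   (q2,_)→(q3,_,→)
state=q3 head=6 tape=12_11_[_]_   (q3,_)→(q0,1,→)
state=q0 head=7 tape=12_11_1[_]   (q0,_)→(q0,1,←)
state=q0 head=6 tape=12_11_[1]1   (q0,1)→(q1,_,←)
state=q1 head=5 tape=12_11[_]_1   (q1,_)→(q3,2,←)
state=q3 head=4 tape=12_1[1]2_1   (q3,1)→(q1,_,→)
state=q1 head=5 tape=12_1_[2]_1
The non-blank tape span at halt is 12_1_2_1.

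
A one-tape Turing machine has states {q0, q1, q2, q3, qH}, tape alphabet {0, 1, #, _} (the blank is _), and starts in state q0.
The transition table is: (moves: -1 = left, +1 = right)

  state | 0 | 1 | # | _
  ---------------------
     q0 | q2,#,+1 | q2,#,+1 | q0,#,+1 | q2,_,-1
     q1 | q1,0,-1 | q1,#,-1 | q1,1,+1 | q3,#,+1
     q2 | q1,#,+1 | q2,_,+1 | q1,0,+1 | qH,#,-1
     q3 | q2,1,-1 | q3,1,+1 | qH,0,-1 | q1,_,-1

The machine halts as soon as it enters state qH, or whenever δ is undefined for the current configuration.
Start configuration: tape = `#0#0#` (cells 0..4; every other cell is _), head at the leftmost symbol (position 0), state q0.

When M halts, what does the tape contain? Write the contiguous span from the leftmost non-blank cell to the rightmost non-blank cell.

#0#00#

q0 | _[#]0#0#   read # → write #, move +1, go to q0
q0 | _#[0]#0#   read 0 → write #, move +1, go to q2
q2 | _##[#]0#   read # → write 0, move +1, go to q1
q1 | _##0[0]#   read 0 → write 0, move -1, go to q1
q1 | _##[0]0#   read 0 → write 0, move -1, go to q1
q1 | _#[#]00#   read # → write 1, move +1, go to q1
q1 | _#1[0]0#   read 0 → write 0, move -1, go to q1
q1 | _#[1]00#   read 1 → write #, move -1, go to q1
q1 | _[#]#00#   read # → write 1, move +1, go to q1
q1 | _1[#]00#   read # → write 1, move +1, go to q1
q1 | _11[0]0#   read 0 → write 0, move -1, go to q1
q1 | _1[1]00#   read 1 → write #, move -1, go to q1
q1 | _[1]#00#   read 1 → write #, move -1, go to q1
q1 | [_]##00#   read _ → write #, move +1, go to q3
q3 | #[#]#00#   read # → write 0, move -1, go to qH
qH | [#]0#00#
The non-blank tape span at halt is #0#00#.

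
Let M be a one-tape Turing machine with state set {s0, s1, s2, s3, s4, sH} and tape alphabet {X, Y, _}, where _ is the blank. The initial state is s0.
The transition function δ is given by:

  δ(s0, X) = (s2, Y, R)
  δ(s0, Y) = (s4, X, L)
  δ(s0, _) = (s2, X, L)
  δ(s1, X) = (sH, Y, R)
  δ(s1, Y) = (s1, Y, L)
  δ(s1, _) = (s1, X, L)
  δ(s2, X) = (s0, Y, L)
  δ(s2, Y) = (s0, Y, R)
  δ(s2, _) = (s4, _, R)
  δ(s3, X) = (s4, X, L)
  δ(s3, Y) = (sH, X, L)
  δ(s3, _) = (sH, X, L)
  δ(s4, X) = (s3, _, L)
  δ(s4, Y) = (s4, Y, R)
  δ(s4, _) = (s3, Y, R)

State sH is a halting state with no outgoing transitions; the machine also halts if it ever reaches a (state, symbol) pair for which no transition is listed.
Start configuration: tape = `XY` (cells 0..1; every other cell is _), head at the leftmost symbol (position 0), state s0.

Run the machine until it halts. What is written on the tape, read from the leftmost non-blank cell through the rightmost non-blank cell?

YYY_YX

state=s0 head=0 tape=[X]Y____   (s0,X)→(s2,Y,R)
state=s2 head=1 tape=Y[Y]____   (s2,Y)→(s0,Y,R)
state=s0 head=2 tape=YY[_]___   (s0,_)→(s2,X,L)
state=s2 head=1 tape=Y[Y]X___   (s2,Y)→(s0,Y,R)
state=s0 head=2 tape=YY[X]___   (s0,X)→(s2,Y,R)
state=s2 head=3 tape=YYY[_]__   (s2,_)→(s4,_,R)
state=s4 head=4 tape=YYY_[_]_   (s4,_)→(s3,Y,R)
state=s3 head=5 tape=YYY_Y[_]   (s3,_)→(sH,X,L)
state=sH head=4 tape=YYY_[Y]X
The non-blank tape span at halt is YYY_YX.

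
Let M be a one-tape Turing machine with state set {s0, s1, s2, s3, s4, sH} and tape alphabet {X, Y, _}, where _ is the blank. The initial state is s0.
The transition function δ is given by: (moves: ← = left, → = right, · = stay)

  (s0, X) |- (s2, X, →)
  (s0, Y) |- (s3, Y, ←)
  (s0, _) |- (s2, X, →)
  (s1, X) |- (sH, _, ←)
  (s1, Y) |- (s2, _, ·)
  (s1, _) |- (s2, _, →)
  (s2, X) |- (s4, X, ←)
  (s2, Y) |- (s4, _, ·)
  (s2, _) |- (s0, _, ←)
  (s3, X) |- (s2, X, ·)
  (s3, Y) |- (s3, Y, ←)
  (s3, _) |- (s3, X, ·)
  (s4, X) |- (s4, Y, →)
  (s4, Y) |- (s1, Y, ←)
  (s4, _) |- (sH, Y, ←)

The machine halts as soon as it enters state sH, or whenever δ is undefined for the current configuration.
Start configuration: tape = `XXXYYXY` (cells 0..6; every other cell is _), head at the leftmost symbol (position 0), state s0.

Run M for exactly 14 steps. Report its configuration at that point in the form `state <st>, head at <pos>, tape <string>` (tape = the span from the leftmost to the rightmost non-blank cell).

state=s0 head=0 tape=___[X]XXYYXY   (s0,X)→(s2,X,→)
state=s2 head=1 tape=___X[X]XYYXY   (s2,X)→(s4,X,←)
state=s4 head=0 tape=___[X]XXYYXY   (s4,X)→(s4,Y,→)
state=s4 head=1 tape=___Y[X]XYYXY   (s4,X)→(s4,Y,→)
state=s4 head=2 tape=___YY[X]YYXY   (s4,X)→(s4,Y,→)
state=s4 head=3 tape=___YYY[Y]YXY   (s4,Y)→(s1,Y,←)
state=s1 head=2 tape=___YY[Y]YYXY   (s1,Y)→(s2,_,·)
state=s2 head=2 tape=___YY[_]YYXY   (s2,_)→(s0,_,←)
state=s0 head=1 tape=___Y[Y]_YYXY   (s0,Y)→(s3,Y,←)
state=s3 head=0 tape=___[Y]Y_YYXY   (s3,Y)→(s3,Y,←)
state=s3 head=-1 tape=__[_]YY_YYXY   (s3,_)→(s3,X,·)
state=s3 head=-1 tape=__[X]YY_YYXY   (s3,X)→(s2,X,·)
state=s2 head=-1 tape=__[X]YY_YYXY   (s2,X)→(s4,X,←)
state=s4 head=-2 tape=_[_]XYY_YYXY   (s4,_)→(sH,Y,←)
state=sH head=-3 tape=[_]YXYY_YYXY
After 14 steps: state sH, head at -3, tape YXYY_YYXY.

state sH, head at -3, tape YXYY_YYXY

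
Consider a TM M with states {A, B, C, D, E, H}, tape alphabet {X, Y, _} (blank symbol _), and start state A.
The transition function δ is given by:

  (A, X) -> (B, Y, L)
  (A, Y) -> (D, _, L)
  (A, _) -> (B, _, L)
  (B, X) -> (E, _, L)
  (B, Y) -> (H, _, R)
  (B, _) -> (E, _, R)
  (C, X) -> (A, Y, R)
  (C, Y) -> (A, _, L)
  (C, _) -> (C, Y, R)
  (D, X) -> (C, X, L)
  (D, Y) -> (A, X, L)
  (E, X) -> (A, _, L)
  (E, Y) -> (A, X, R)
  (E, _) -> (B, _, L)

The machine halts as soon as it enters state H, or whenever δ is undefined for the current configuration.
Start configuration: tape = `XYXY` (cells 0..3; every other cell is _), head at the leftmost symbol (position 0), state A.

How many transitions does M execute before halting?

state=A head=0 tape=_[X]YXY   (A,X)→(B,Y,L)
state=B head=-1 tape=[_]YYXY   (B,_)→(E,_,R)
state=E head=0 tape=_[Y]YXY   (E,Y)→(A,X,R)
state=A head=1 tape=_X[Y]XY   (A,Y)→(D,_,L)
state=D head=0 tape=_[X]_XY   (D,X)→(C,X,L)
state=C head=-1 tape=[_]X_XY   (C,_)→(C,Y,R)
state=C head=0 tape=Y[X]_XY   (C,X)→(A,Y,R)
state=A head=1 tape=YY[_]XY   (A,_)→(B,_,L)
state=B head=0 tape=Y[Y]_XY   (B,Y)→(H,_,R)
state=H head=1 tape=Y_[_]XY
M halts after 9 transitions.

9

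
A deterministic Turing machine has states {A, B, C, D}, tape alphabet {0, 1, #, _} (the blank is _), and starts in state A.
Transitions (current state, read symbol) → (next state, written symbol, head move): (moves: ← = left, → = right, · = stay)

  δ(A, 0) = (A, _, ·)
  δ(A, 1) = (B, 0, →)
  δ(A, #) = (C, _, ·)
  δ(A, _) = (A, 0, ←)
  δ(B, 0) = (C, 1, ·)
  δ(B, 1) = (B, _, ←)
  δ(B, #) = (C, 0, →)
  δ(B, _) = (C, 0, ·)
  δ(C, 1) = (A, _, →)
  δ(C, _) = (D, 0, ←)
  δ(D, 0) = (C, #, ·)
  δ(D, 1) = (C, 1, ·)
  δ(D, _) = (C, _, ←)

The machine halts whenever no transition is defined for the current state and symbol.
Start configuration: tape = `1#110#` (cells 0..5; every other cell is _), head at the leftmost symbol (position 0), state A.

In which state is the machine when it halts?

C

A | [1]#110#   read 1 → write 0, move →, go to B
B | 0[#]110#   read # → write 0, move →, go to C
C | 00[1]10#   read 1 → write _, move →, go to A
A | 00_[1]0#   read 1 → write 0, move →, go to B
B | 00_0[0]#   read 0 → write 1, move ·, go to C
C | 00_0[1]#   read 1 → write _, move →, go to A
A | 00_0_[#]   read # → write _, move ·, go to C
C | 00_0_[_]   read _ → write 0, move ←, go to D
D | 00_0[_]0   read _ → write _, move ←, go to C
C | 00_[0]_0
No transition is defined for (C, 0); M halts in state C.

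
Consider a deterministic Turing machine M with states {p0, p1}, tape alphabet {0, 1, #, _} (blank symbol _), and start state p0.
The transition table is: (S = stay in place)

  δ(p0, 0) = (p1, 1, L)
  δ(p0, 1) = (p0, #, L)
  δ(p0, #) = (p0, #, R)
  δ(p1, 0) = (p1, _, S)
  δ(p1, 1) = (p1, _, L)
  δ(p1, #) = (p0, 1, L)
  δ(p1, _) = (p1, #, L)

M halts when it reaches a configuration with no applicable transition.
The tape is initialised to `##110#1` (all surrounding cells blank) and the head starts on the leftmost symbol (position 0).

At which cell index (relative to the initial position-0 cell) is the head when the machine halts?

p0 | [#]#110#1_   read # → write #, move R, go to p0
p0 | #[#]110#1_   read # → write #, move R, go to p0
p0 | ##[1]10#1_   read 1 → write #, move L, go to p0
p0 | #[#]#10#1_   read # → write #, move R, go to p0
p0 | ##[#]10#1_   read # → write #, move R, go to p0
p0 | ###[1]0#1_   read 1 → write #, move L, go to p0
p0 | ##[#]#0#1_   read # → write #, move R, go to p0
p0 | ###[#]0#1_   read # → write #, move R, go to p0
p0 | ####[0]#1_   read 0 → write 1, move L, go to p1
p1 | ###[#]1#1_   read # → write 1, move L, go to p0
p0 | ##[#]11#1_   read # → write #, move R, go to p0
p0 | ###[1]1#1_   read 1 → write #, move L, go to p0
p0 | ##[#]#1#1_   read # → write #, move R, go to p0
p0 | ###[#]1#1_   read # → write #, move R, go to p0
p0 | ####[1]#1_   read 1 → write #, move L, go to p0
p0 | ###[#]##1_   read # → write #, move R, go to p0
p0 | ####[#]#1_   read # → write #, move R, go to p0
p0 | #####[#]1_   read # → write #, move R, go to p0
p0 | ######[1]_   read 1 → write #, move L, go to p0
p0 | #####[#]#_   read # → write #, move R, go to p0
p0 | ######[#]_   read # → write #, move R, go to p0
p0 | #######[_]
At halt the head is at cell 7.

7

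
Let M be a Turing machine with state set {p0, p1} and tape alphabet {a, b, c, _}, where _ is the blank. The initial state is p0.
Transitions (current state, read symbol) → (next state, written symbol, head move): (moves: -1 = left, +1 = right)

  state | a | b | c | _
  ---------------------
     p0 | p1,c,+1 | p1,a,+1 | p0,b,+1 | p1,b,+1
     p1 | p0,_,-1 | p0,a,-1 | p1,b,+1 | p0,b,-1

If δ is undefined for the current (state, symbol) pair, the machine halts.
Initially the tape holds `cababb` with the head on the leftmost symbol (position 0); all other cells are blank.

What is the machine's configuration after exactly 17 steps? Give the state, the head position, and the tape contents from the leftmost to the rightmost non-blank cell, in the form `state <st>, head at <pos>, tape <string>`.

state p1, head at 5, tape bbbbca

state=p0 head=0 tape=[c]ababb   (p0,c)→(p0,b,+1)
state=p0 head=1 tape=b[a]babb   (p0,a)→(p1,c,+1)
state=p1 head=2 tape=bc[b]abb   (p1,b)→(p0,a,-1)
state=p0 head=1 tape=b[c]aabb   (p0,c)→(p0,b,+1)
state=p0 head=2 tape=bb[a]abb   (p0,a)→(p1,c,+1)
state=p1 head=3 tape=bbc[a]bb   (p1,a)→(p0,_,-1)
state=p0 head=2 tape=bb[c]_bb   (p0,c)→(p0,b,+1)
state=p0 head=3 tape=bbb[_]bb   (p0,_)→(p1,b,+1)
state=p1 head=4 tape=bbbb[b]b   (p1,b)→(p0,a,-1)
state=p0 head=3 tape=bbb[b]ab   (p0,b)→(p1,a,+1)
state=p1 head=4 tape=bbba[a]b   (p1,a)→(p0,_,-1)
state=p0 head=3 tape=bbb[a]_b   (p0,a)→(p1,c,+1)
state=p1 head=4 tape=bbbc[_]b   (p1,_)→(p0,b,-1)
state=p0 head=3 tape=bbb[c]bb   (p0,c)→(p0,b,+1)
state=p0 head=4 tape=bbbb[b]b   (p0,b)→(p1,a,+1)
state=p1 head=5 tape=bbbba[b]   (p1,b)→(p0,a,-1)
state=p0 head=4 tape=bbbb[a]a   (p0,a)→(p1,c,+1)
state=p1 head=5 tape=bbbbc[a]
After 17 steps: state p1, head at 5, tape bbbbca.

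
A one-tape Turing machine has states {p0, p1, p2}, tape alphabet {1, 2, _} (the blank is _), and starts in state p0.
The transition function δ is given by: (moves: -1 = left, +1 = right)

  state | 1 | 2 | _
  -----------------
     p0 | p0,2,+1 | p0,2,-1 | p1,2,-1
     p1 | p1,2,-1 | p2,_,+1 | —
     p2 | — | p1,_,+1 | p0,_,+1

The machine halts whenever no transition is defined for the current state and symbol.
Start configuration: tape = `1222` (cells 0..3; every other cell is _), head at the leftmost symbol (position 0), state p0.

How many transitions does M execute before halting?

state=p0 head=0 tape=__[1]222   (p0,1)→(p0,2,+1)
state=p0 head=1 tape=__2[2]22   (p0,2)→(p0,2,-1)
state=p0 head=0 tape=__[2]222   (p0,2)→(p0,2,-1)
state=p0 head=-1 tape=_[_]2222   (p0,_)→(p1,2,-1)
state=p1 head=-2 tape=[_]22222
M halts after 4 transitions.

4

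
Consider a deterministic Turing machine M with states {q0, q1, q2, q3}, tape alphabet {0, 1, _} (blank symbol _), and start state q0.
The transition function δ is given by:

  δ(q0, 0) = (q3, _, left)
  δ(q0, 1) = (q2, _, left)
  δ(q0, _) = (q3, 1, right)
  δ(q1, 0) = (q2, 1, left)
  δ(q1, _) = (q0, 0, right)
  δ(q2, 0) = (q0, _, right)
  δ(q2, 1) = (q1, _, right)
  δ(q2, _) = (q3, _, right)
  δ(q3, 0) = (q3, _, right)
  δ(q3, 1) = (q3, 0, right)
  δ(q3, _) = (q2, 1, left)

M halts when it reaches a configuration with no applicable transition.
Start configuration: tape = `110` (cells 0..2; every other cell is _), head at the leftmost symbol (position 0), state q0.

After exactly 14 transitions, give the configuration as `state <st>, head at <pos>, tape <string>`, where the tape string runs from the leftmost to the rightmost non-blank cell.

state q3, head at 4, tape 00

q0 | _[1]10__   read 1 → write _, move left, go to q2
q2 | [_]_10__   read _ → write _, move right, go to q3
q3 | _[_]10__   read _ → write 1, move left, go to q2
q2 | [_]110__   read _ → write _, move right, go to q3
q3 | _[1]10__   read 1 → write 0, move right, go to q3
q3 | _0[1]0__   read 1 → write 0, move right, go to q3
q3 | _00[0]__   read 0 → write _, move right, go to q3
q3 | _00_[_]_   read _ → write 1, move left, go to q2
q2 | _00[_]1_   read _ → write _, move right, go to q3
q3 | _00_[1]_   read 1 → write 0, move right, go to q3
q3 | _00_0[_]   read _ → write 1, move left, go to q2
q2 | _00_[0]1   read 0 → write _, move right, go to q0
q0 | _00__[1]   read 1 → write _, move left, go to q2
q2 | _00_[_]_   read _ → write _, move right, go to q3
q3 | _00__[_]
After 14 steps: state q3, head at 4, tape 00.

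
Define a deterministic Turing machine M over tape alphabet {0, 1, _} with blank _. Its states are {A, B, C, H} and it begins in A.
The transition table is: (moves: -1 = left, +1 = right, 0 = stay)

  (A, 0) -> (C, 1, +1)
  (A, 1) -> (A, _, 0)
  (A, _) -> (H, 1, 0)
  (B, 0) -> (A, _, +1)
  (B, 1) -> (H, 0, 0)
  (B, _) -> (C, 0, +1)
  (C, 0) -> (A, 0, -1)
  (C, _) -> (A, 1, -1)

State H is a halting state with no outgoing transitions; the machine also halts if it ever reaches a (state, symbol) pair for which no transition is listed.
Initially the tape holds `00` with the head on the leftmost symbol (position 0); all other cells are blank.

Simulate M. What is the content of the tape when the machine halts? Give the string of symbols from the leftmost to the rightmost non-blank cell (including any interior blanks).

state=A head=0 tape=[0]0   (A,0)→(C,1,+1)
state=C head=1 tape=1[0]   (C,0)→(A,0,-1)
state=A head=0 tape=[1]0   (A,1)→(A,_,0)
state=A head=0 tape=[_]0   (A,_)→(H,1,0)
state=H head=0 tape=[1]0
The non-blank tape span at halt is 10.

10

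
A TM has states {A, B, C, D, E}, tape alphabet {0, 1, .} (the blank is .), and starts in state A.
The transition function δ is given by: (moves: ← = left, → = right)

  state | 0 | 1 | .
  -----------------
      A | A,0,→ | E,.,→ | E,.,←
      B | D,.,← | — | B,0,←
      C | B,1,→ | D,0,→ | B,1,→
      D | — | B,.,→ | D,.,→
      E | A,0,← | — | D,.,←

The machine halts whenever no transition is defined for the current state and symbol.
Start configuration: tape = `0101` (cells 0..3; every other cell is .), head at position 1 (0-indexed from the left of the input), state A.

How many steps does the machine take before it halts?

9

A | ...0[1]01   read 1 → write ., move →, go to E
E | ...0.[0]1   read 0 → write 0, move ←, go to A
A | ...0[.]01   read . → write ., move ←, go to E
E | ...[0].01   read 0 → write 0, move ←, go to A
A | ..[.]0.01   read . → write ., move ←, go to E
E | .[.].0.01   read . → write ., move ←, go to D
D | [.]..0.01   read . → write ., move →, go to D
D | .[.].0.01   read . → write ., move →, go to D
D | ..[.]0.01   read . → write ., move →, go to D
D | ...[0].01
M halts after 9 transitions.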